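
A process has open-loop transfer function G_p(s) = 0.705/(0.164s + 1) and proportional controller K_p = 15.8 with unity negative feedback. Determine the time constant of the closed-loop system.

τ = 0.0135 s

Closed loop: T(s) = K_p·G_p/(1+K_p·G_p) = 11.14/(0.164s + 1 + 11.14), with pole at s = −(1 + 11.14)/0.164 = −74.02.
Closed-loop time constant τ = 1/74.02 = 0.0135 s.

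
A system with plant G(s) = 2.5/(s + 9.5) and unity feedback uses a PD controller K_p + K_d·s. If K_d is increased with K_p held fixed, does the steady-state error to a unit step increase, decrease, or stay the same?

At s = 0 the derivative term contributes nothing: C(0) = K_p regardless of K_d, so K_pos = K_p·G(0) and e_ss are unchanged.

unchanged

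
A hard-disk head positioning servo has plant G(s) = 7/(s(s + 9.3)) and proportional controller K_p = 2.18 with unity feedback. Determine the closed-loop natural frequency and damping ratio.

1 + K_p·G(s) = 0 gives s² + 9.3s + 15.26 = 0.
So ω_n² = 15.26 ⇒ ω_n = 3.906 rad/s, and ζ = 9.3/(2ω_n) = 1.19.

ω_n = 3.91 rad/s, ζ = 1.19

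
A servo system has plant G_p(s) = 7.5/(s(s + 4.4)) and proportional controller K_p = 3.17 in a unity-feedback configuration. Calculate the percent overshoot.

20.4%

Closed-loop characteristic equation: s² + 4.4s + 23.77 = 0, so ω_n = 4.876 rad/s and ζ = 4.4/(2·4.876) = 0.4512.
%OS = 100·exp(−πζ/√(1−ζ²)) = 100·exp(−π·0.4512/√0.7964) = 20.4%.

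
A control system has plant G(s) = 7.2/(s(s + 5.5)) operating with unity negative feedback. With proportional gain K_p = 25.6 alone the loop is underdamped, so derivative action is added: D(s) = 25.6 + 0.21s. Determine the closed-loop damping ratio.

ζ = 0.258

Forward path: (25.6 + 0.21s)·7.2/(s(s+5.5)). The closed-loop characteristic equation is s² + (5.5 + 7.2·0.21)s + 7.2·25.6 = 0.
That is s² + 7.012s + 184.3 = 0, so ω_n = 13.58 rad/s and ζ = 7.012/(2·13.58) = 0.2582.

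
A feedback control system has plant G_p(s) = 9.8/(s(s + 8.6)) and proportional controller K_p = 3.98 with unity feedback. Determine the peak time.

From 1 + K_pG_p(s) = 0: s² + 8.6s + 39 = 0 ⇒ ω_n = 6.245, ζ = 0.6885.
Damped frequency ω_d = ω_n√(1−ζ²) = 4.529 rad/s, so peak time T_p = π/ω_d = 0.694 s.

T_p = 0.694 s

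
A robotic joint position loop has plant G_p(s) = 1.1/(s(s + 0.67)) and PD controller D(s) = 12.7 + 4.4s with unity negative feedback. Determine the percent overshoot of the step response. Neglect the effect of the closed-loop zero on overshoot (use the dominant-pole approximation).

Forward path: (12.7 + 4.4s)·1.1/(s(s+0.67)). The closed-loop characteristic equation is s² + (0.67 + 1.1·4.4)s + 1.1·12.7 = 0.
That is s² + 5.51s + 13.97 = 0, so ω_n = 3.738 rad/s and ζ = 5.51/(2·3.738) = 0.7371.
%OS = 100·exp(−πζ/√(1−ζ²)) = 3.25%.

3.25%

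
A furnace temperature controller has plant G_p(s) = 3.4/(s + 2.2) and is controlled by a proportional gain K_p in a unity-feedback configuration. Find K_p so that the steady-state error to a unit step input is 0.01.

K_p = 64.1

Steady-state error for a unit step on this type-0 loop is 1/(1 + K_p·G_p(0)).
G_p(0) = 1.545. Require 1/(1 + K_p·1.545) = 0.01, so 1 + 1.545·K_p = 100.
K_p = (100 − 1)/1.545 = 64.1.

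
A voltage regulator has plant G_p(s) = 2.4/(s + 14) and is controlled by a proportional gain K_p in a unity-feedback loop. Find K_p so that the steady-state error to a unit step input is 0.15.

K_p = 33.1

Steady-state error for a unit step on this type-0 loop is 1/(1 + K_p·G_p(0)).
G_p(0) = 0.1714. Require 1/(1 + K_p·0.1714) = 0.15, so 1 + 0.1714·K_p = 6.667.
K_p = (6.667 − 1)/0.1714 = 33.1.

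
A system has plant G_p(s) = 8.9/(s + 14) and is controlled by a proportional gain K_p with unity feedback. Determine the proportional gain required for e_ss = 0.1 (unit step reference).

For a type-0 loop with proportional control, e_ss = 1/(1 + K_p·G_p(0)).
G_p(0) = 0.6357. Require 1/(1 + K_p·0.6357) = 0.1, so 1 + 0.6357·K_p = 10.
K_p = (10 − 1)/0.6357 = 14.2.

K_p = 14.2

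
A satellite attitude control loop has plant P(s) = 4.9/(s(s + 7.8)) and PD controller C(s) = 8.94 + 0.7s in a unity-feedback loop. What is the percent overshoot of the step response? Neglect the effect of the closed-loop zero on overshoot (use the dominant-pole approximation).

0.651%

Forward path: (8.94 + 0.7s)·4.9/(s(s+7.8)). The closed-loop characteristic equation is s² + (7.8 + 4.9·0.7)s + 4.9·8.94 = 0.
That is s² + 11.23s + 43.81 = 0, so ω_n = 6.619 rad/s and ζ = 11.23/(2·6.619) = 0.8484.
%OS = 100·exp(−πζ/√(1−ζ²)) = 0.651%.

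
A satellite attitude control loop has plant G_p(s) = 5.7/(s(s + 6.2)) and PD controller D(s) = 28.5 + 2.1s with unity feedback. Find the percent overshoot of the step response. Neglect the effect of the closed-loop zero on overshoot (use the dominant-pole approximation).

4.11%

Forward path: (28.5 + 2.1s)·5.7/(s(s+6.2)). The closed-loop characteristic equation is s² + (6.2 + 5.7·2.1)s + 5.7·28.5 = 0.
That is s² + 18.17s + 162.5 = 0, so ω_n = 12.75 rad/s and ζ = 18.17/(2·12.75) = 0.7128.
%OS = 100·exp(−πζ/√(1−ζ²)) = 4.11%.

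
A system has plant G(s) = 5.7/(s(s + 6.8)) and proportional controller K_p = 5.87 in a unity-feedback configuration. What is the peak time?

T_p = 0.671 s

From 1 + K_pG(s) = 0: s² + 6.8s + 33.46 = 0 ⇒ ω_n = 5.784, ζ = 0.5878.
Damped frequency ω_d = ω_n√(1−ζ²) = 4.68 rad/s, so peak time T_p = π/ω_d = 0.671 s.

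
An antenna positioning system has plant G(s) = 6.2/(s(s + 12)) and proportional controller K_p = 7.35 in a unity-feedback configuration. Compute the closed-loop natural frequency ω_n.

1 + K_p·G(s) = 0 gives s² + 12s + 45.57 = 0.
So ω_n² = 45.57 ⇒ ω_n = 6.751 rad/s, and ζ = 12/(2ω_n) = 0.889.

ω_n = 6.75 rad/s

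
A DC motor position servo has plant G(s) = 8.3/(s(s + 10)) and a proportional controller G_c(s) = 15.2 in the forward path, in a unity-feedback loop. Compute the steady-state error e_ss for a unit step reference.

0

The open loop G_c(s)G(s) has a pole at the origin (type 1), so the static position error constant is infinite and e_ss = 1/(1+∞) = 0.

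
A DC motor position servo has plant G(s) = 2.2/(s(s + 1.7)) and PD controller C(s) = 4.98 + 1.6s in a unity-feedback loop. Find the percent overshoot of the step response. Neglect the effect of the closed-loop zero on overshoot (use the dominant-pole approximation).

Forward path: (4.98 + 1.6s)·2.2/(s(s+1.7)). The closed-loop characteristic equation is s² + (1.7 + 2.2·1.6)s + 2.2·4.98 = 0.
That is s² + 5.22s + 10.96 = 0, so ω_n = 3.31 rad/s and ζ = 5.22/(2·3.31) = 0.7885.
%OS = 100·exp(−πζ/√(1−ζ²)) = 1.78%.

1.78%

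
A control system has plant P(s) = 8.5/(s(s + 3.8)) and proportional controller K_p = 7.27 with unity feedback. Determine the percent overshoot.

The closed-loop denominator s² + 3.8s + 61.79 gives ω_n = √61.79 = 7.861 and ζ = 3.8/(2ω_n) = 0.2417.
%OS = 100·exp(−πζ/√(1−ζ²)) = 100·exp(−π·0.2417/√0.9416) = 45.7%.

45.7%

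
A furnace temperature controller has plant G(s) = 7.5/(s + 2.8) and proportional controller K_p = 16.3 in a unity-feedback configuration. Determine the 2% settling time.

T_s ≈ 0.032 s

Closed-loop transfer function: T(s) = K_p·G(s)/(1 + K_p·G(s)) = 122.2/(s + 2.8 + 122.2) = 122.2/(s + 125).
Time constant τ = 1/125 = 0.007997 s, so the 2% settling time is about 4τ = 0.032 s.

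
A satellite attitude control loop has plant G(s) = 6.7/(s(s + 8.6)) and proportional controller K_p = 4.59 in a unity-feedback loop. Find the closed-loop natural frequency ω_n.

1 + K_p·G(s) = 0 gives s² + 8.6s + 30.75 = 0.
Matching s² + 2ζω_n s + ω_n²: ω_n = √30.75 = 5.546 rad/s and 2ζω_n = 8.6, so ζ = 8.6/(2·5.546) = 0.775.

ω_n = 5.55 rad/s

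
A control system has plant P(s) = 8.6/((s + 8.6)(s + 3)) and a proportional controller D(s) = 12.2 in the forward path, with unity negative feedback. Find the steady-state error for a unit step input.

The loop is type 0. Static position error constant K_pos = D(0)·P(0) = 12.2·0.3333 = 4.067.
Steady-state error to a unit step: e_ss = 1/(1+K_pos) = 1/5.067 = 0.197.

0.197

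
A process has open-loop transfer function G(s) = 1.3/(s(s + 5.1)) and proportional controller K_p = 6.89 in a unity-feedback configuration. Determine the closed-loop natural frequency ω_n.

With unity feedback the closed-loop characteristic equation is s² + 5.1s + 6.89·1.3 = s² + 5.1s + 8.957 = 0.
So ω_n² = 8.957 ⇒ ω_n = 2.993 rad/s, and ζ = 5.1/(2ω_n) = 0.852.

ω_n = 2.99 rad/s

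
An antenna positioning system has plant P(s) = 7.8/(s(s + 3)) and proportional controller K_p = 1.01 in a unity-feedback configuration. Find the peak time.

The closed-loop denominator s² + 3s + 7.878 gives ω_n = √7.878 = 2.807 and ζ = 3/(2ω_n) = 0.5344.
Damped frequency ω_d = ω_n√(1−ζ²) = 2.372 rad/s, so peak time T_p = π/ω_d = 1.32 s.

T_p = 1.32 s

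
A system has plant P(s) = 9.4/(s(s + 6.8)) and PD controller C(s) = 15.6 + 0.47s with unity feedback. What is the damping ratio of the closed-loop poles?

ζ = 0.463

Forward path: (15.6 + 0.47s)·9.4/(s(s+6.8)). The closed-loop characteristic equation is s² + (6.8 + 9.4·0.47)s + 9.4·15.6 = 0.
That is s² + 11.22s + 146.6 = 0, so ω_n = 12.11 rad/s and ζ = 11.22/(2·12.11) = 0.4632.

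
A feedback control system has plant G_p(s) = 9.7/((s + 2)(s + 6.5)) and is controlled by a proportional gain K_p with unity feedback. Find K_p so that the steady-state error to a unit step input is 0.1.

K_p = 12.1

For a type-0 loop with proportional control, e_ss = 1/(1 + K_p·G_p(0)).
G_p(0) = 0.7462. Require 1/(1 + K_p·0.7462) = 0.1, so 1 + 0.7462·K_p = 10.
K_p = (10 − 1)/0.7462 = 12.1.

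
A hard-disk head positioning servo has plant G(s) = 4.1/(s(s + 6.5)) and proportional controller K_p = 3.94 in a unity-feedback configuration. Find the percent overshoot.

1.33%

Closed-loop characteristic equation: s² + 6.5s + 16.15 = 0, so ω_n = 4.019 rad/s and ζ = 6.5/(2·4.019) = 0.8086.
%OS = 100·exp(−πζ/√(1−ζ²)) = 100·exp(−π·0.8086/√0.3461) = 1.33%.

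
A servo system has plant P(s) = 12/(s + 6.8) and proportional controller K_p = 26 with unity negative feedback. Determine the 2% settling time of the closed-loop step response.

T_s ≈ 0.0125 s

Closed-loop transfer function: T(s) = K_p·P(s)/(1 + K_p·P(s)) = 312/(s + 6.8 + 312) = 312/(s + 318.8).
Time constant τ = 1/318.8 = 0.003137 s, so the 2% settling time is about 4τ = 0.0125 s.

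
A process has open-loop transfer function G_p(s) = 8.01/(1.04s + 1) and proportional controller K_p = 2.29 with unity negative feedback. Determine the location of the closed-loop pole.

Closed loop: T(s) = K_p·G_p/(1+K_p·G_p) = 18.34/(1.04s + 1 + 18.34), with pole at s = −(1 + 18.34)/1.04 = −18.6.

s = -18.6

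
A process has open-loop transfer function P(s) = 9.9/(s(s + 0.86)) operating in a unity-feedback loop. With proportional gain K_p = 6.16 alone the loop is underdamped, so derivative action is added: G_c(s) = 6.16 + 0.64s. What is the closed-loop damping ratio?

ζ = 0.461

Forward path: (6.16 + 0.64s)·9.9/(s(s+0.86)). The closed-loop characteristic equation is s² + (0.86 + 9.9·0.64)s + 9.9·6.16 = 0.
That is s² + 7.196s + 60.98 = 0, so ω_n = 7.809 rad/s and ζ = 7.196/(2·7.809) = 0.4607.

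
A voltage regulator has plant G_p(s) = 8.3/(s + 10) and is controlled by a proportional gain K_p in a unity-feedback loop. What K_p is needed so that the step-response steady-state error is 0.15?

K_p = 6.83

The loop is type 0, so e_ss(step) = 1/(1 + K_pos) with K_pos = K_p·G_p(0).
G_p(0) = 0.83. Require 1/(1 + K_p·0.83) = 0.15, so 1 + 0.83·K_p = 6.667.
K_p = (6.667 − 1)/0.83 = 6.83.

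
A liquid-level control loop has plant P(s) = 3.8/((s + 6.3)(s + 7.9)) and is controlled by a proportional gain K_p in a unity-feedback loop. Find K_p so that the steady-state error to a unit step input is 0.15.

K_p = 74.2

The loop is type 0, so e_ss(step) = 1/(1 + K_pos) with K_pos = K_p·P(0).
P(0) = 0.07635. Require 1/(1 + K_p·0.07635) = 0.15, so 1 + 0.07635·K_p = 6.667.
K_p = (6.667 − 1)/0.07635 = 74.2.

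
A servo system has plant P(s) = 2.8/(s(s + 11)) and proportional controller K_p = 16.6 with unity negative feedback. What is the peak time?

T_p = 0.78 s

From 1 + K_pP(s) = 0: s² + 11s + 46.48 = 0 ⇒ ω_n = 6.818, ζ = 0.8067.
Damped frequency ω_d = ω_n√(1−ζ²) = 4.029 rad/s, so peak time T_p = π/ω_d = 0.78 s.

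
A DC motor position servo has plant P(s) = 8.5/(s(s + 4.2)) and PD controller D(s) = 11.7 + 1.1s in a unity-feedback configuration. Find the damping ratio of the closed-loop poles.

ζ = 0.679

Forward path: (11.7 + 1.1s)·8.5/(s(s+4.2)). The closed-loop characteristic equation is s² + (4.2 + 8.5·1.1)s + 8.5·11.7 = 0.
That is s² + 13.55s + 99.45 = 0, so ω_n = 9.972 rad/s and ζ = 13.55/(2·9.972) = 0.6794.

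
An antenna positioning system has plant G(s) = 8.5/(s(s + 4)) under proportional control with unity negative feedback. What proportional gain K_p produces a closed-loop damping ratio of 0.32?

Closed-loop characteristic equation: s² + 4s + K_p·8.5 = 0.
So ω_n = √(8.5K_p) and 2ζω_n = 4, giving ζ = 4/(2√(8.5K_p)).
Setting ζ = 0.32: √(8.5K_p) = 4/(2·0.32) = 6.25, so K_p = 39.06/8.5 = 4.6.

K_p = 4.6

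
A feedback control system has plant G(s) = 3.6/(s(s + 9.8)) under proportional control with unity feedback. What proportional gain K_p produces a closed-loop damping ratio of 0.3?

K_p = 74.1

Closed-loop characteristic equation: s² + 9.8s + K_p·3.6 = 0.
So ω_n = √(3.6K_p) and 2ζω_n = 9.8, giving ζ = 9.8/(2√(3.6K_p)).
Setting ζ = 0.3: √(3.6K_p) = 9.8/(2·0.3) = 16.33, so K_p = 266.8/3.6 = 74.1.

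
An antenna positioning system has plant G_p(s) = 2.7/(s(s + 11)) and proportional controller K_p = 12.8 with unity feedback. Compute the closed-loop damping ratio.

ζ = 0.936

With unity feedback the closed-loop characteristic equation is s² + 11s + 12.8·2.7 = s² + 11s + 34.56 = 0.
So ω_n² = 34.56 ⇒ ω_n = 5.879 rad/s, and ζ = 11/(2ω_n) = 0.936.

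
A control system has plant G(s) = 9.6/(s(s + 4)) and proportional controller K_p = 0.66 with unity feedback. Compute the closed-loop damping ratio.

1 + K_p·G(s) = 0 gives s² + 4s + 6.336 = 0.
Matching s² + 2ζω_n s + ω_n²: ω_n = √6.336 = 2.517 rad/s and 2ζω_n = 4, so ζ = 4/(2·2.517) = 0.795.

ζ = 0.795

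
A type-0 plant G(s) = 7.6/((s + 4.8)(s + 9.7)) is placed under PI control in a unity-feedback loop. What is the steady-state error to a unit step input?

0

The PI controller's integrator makes the forward path type 1, so e_ss to a step is zero.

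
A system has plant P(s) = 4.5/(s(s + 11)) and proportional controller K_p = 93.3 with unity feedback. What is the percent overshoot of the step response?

The closed-loop denominator s² + 11s + 419.8 gives ω_n = √419.8 = 20.49 and ζ = 11/(2ω_n) = 0.2684.
%OS = 100·exp(−πζ/√(1−ζ²)) = 100·exp(−π·0.2684/√0.928) = 41.7%.

41.7%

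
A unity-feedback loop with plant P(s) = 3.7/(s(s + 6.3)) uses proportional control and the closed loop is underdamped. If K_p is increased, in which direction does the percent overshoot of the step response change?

Characteristic equation s² + 6.3s + K_p·3.7 = 0: raising K_p raises ω_n while 2ζω_n = 6.3 is fixed, so ζ falls and overshoot grows.

increase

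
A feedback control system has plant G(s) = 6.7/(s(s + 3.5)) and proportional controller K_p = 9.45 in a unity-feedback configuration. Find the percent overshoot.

49.2%

Closed-loop characteristic equation: s² + 3.5s + 63.31 = 0, so ω_n = 7.957 rad/s and ζ = 3.5/(2·7.957) = 0.2199.
%OS = 100·exp(−πζ/√(1−ζ²)) = 100·exp(−π·0.2199/√0.9516) = 49.2%.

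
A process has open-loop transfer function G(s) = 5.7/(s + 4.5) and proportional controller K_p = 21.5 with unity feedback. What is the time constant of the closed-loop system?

τ = 0.00787 s

Closed-loop transfer function: T(s) = K_p·G(s)/(1 + K_p·G(s)) = 122.5/(s + 4.5 + 122.5) = 122.5/(s + 127).
Time constant τ = 1/127 = 0.00787 s.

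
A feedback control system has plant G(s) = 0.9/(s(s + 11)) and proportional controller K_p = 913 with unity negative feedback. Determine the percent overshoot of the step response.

54.1%

The closed-loop denominator s² + 11s + 821.7 gives ω_n = √821.7 = 28.67 and ζ = 11/(2ω_n) = 0.1919.
%OS = 100·exp(−πζ/√(1−ζ²)) = 100·exp(−π·0.1919/√0.9632) = 54.1%.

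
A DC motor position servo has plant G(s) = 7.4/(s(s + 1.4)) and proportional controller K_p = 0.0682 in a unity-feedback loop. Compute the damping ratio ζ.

ζ = 0.985

1 + K_p·G(s) = 0 gives s² + 1.4s + 0.5047 = 0.
So ω_n² = 0.5047 ⇒ ω_n = 0.7104 rad/s, and ζ = 1.4/(2ω_n) = 0.985.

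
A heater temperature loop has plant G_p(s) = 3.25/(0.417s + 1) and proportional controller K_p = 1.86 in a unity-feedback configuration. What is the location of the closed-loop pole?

Closed loop: T(s) = K_p·G_p/(1+K_p·G_p) = 6.045/(0.417s + 1 + 6.045), with pole at s = −(1 + 6.045)/0.417 = −16.89.

s = -16.89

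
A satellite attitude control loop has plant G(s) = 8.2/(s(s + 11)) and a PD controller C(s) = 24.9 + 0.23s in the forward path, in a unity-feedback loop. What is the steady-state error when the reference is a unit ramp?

The loop has one pole at the origin (type 1). Velocity error constant K_v = lim_{s→0} s·C(s)G(s) = 24.9·8.2/11 = 18.56.
Steady-state error to a unit ramp: e_ss = 1/K_v = 0.0539.

0.0539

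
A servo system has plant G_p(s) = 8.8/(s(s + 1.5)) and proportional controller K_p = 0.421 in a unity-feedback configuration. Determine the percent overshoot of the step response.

26.5%

From 1 + K_pG_p(s) = 0: s² + 1.5s + 3.705 = 0 ⇒ ω_n = 1.925, ζ = 0.3897.
%OS = 100·exp(−πζ/√(1−ζ²)) = 100·exp(−π·0.3897/√0.8482) = 26.5%.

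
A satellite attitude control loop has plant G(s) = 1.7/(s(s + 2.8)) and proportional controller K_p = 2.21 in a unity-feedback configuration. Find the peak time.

Closed-loop characteristic equation: s² + 2.8s + 3.757 = 0, so ω_n = 1.938 rad/s and ζ = 2.8/(2·1.938) = 0.7223.
Damped frequency ω_d = ω_n√(1−ζ²) = 1.341 rad/s, so peak time T_p = π/ω_d = 2.34 s.

T_p = 2.34 s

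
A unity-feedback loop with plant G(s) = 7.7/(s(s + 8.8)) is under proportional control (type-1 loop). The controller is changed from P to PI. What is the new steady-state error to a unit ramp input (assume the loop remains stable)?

0

The integrator raises the loop to type 2, so K_v → ∞ and e_ss to a ramp is zero.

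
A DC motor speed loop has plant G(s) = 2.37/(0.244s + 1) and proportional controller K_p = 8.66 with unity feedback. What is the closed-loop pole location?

s = -88.21

Closed loop: T(s) = K_p·G/(1+K_p·G) = 20.52/(0.244s + 1 + 20.52), with pole at s = −(1 + 20.52)/0.244 = −88.21.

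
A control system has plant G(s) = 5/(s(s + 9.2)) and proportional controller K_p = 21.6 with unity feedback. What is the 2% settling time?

T_s ≈ 0.87 s

The closed-loop denominator s² + 9.2s + 108 gives ω_n = √108 = 10.39 and ζ = 9.2/(2ω_n) = 0.4426.
2% settling time T_s ≈ 4/(ζω_n) = 4/4.6 = 0.87 s.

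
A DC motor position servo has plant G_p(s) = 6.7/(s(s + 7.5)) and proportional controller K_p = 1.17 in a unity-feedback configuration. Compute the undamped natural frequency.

ω_n = 2.8 rad/s

The closed-loop denominator is s(s+7.5) + 1.17·6.7 = s² + 7.5s + 7.839.
So ω_n² = 7.839 ⇒ ω_n = 2.8 rad/s, and ζ = 7.5/(2ω_n) = 1.34.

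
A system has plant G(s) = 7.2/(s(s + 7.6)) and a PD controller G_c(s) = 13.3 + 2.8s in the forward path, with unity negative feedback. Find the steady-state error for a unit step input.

The open loop G_c(s)G(s) has a pole at the origin (type 1), so the static position error constant is infinite and e_ss = 1/(1+∞) = 0.

0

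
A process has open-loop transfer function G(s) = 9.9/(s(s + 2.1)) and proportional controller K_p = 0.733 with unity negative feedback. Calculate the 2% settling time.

From 1 + K_pG(s) = 0: s² + 2.1s + 7.257 = 0 ⇒ ω_n = 2.694, ζ = 0.3898.
2% settling time T_s ≈ 4/(ζω_n) = 4/1.05 = 3.81 s.

T_s ≈ 3.81 s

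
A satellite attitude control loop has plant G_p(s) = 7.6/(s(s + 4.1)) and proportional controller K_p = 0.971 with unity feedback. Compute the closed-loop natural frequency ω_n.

ω_n = 2.72 rad/s

1 + K_p·G_p(s) = 0 gives s² + 4.1s + 7.38 = 0.
So ω_n² = 7.38 ⇒ ω_n = 2.717 rad/s, and ζ = 4.1/(2ω_n) = 0.755.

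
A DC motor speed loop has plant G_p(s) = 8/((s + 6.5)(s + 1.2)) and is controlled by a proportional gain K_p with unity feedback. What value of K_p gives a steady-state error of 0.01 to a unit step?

K_p = 96.5

For a type-0 loop with proportional control, e_ss = 1/(1 + K_p·G_p(0)).
G_p(0) = 1.026. Require 1/(1 + K_p·1.026) = 0.01, so 1 + 1.026·K_p = 100.
K_p = (100 − 1)/1.026 = 96.5.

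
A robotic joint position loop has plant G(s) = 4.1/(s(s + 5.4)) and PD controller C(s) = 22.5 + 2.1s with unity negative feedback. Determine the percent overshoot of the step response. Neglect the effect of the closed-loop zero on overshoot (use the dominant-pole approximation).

3.51%

Forward path: (22.5 + 2.1s)·4.1/(s(s+5.4)). The closed-loop characteristic equation is s² + (5.4 + 4.1·2.1)s + 4.1·22.5 = 0.
That is s² + 14.01s + 92.25 = 0, so ω_n = 9.605 rad/s and ζ = 14.01/(2·9.605) = 0.7293.
%OS = 100·exp(−πζ/√(1−ζ²)) = 3.51%.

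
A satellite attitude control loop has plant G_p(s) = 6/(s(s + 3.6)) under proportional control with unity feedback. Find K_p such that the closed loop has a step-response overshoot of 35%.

From %OS = 100·exp(−πζ/√(1−ζ²)) = 35%, ζ = −ln(0.35)/√(π²+ln²(0.35)) = 0.3169.
Characteristic equation s² + 3.6s + 6K_p = 0 gives ζ = 3.6/(2√(6K_p)).
Setting ζ = 0.3169: √(6K_p) = 3.6/(2·0.3169) = 5.679, so K_p = 32.25/6 = 5.38.

K_p = 5.38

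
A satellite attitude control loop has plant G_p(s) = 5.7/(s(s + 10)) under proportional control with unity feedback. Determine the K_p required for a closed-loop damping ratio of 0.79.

K_p = 7.03

Closed-loop characteristic equation: s² + 10s + K_p·5.7 = 0.
So ω_n = √(5.7K_p) and 2ζω_n = 10, giving ζ = 10/(2√(5.7K_p)).
Setting ζ = 0.79: √(5.7K_p) = 10/(2·0.79) = 6.329, so K_p = 40.06/5.7 = 7.03.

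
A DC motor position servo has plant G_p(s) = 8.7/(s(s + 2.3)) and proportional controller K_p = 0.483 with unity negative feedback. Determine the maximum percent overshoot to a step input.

The closed-loop denominator s² + 2.3s + 4.202 gives ω_n = √4.202 = 2.05 and ζ = 2.3/(2ω_n) = 0.561.
%OS = 100·exp(−πζ/√(1−ζ²)) = 100·exp(−π·0.561/√0.6853) = 11.9%.

11.9%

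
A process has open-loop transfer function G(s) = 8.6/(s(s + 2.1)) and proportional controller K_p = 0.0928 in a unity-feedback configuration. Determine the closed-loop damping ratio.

The closed-loop denominator is s(s+2.1) + 0.0928·8.6 = s² + 2.1s + 0.7981.
Matching s² + 2ζω_n s + ω_n²: ω_n = √0.7981 = 0.8934 rad/s and 2ζω_n = 2.1, so ζ = 2.1/(2·0.8934) = 1.18.

ζ = 1.18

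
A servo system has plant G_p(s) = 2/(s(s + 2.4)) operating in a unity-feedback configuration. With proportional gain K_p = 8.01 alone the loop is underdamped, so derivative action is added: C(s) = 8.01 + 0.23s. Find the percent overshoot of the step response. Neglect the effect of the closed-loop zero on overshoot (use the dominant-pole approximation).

30.1%

Forward path: (8.01 + 0.23s)·2/(s(s+2.4)). The closed-loop characteristic equation is s² + (2.4 + 2·0.23)s + 2·8.01 = 0.
That is s² + 2.86s + 16.02 = 0, so ω_n = 4.002 rad/s and ζ = 2.86/(2·4.002) = 0.3573.
%OS = 100·exp(−πζ/√(1−ζ²)) = 30.1%.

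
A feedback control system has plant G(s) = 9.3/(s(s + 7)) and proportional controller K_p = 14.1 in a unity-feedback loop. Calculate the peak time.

Closed-loop characteristic equation: s² + 7s + 131.1 = 0, so ω_n = 11.45 rad/s and ζ = 7/(2·11.45) = 0.3056.
Damped frequency ω_d = ω_n√(1−ζ²) = 10.9 rad/s, so peak time T_p = π/ω_d = 0.288 s.

T_p = 0.288 s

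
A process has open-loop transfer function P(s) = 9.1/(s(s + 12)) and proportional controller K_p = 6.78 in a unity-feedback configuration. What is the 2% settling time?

Closed-loop characteristic equation: s² + 12s + 61.7 = 0, so ω_n = 7.855 rad/s and ζ = 12/(2·7.855) = 0.7639.
2% settling time T_s ≈ 4/(ζω_n) = 4/6 = 0.667 s.

T_s ≈ 0.667 s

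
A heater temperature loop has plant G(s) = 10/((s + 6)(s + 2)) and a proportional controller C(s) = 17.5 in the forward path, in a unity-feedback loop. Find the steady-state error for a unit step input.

The loop is type 0. Static position error constant K_pos = C(0)·G(0) = 17.5·0.8333 = 14.58.
Steady-state error to a unit step: e_ss = 1/(1+K_pos) = 1/15.58 = 0.0642.

0.0642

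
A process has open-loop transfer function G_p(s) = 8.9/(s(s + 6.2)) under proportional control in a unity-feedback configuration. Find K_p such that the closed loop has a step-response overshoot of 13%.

From %OS = 100·exp(−πζ/√(1−ζ²)) = 13%, ζ = −ln(0.13)/√(π²+ln²(0.13)) = 0.5446.
Characteristic equation s² + 6.2s + 8.9K_p = 0 gives ζ = 6.2/(2√(8.9K_p)).
Setting ζ = 0.5446: √(8.9K_p) = 6.2/(2·0.5446) = 5.692, so K_p = 32.4/8.9 = 3.64.

K_p = 3.64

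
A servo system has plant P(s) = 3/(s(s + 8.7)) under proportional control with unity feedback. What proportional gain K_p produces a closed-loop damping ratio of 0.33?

Closed-loop characteristic equation: s² + 8.7s + K_p·3 = 0.
So ω_n = √(3K_p) and 2ζω_n = 8.7, giving ζ = 8.7/(2√(3K_p)).
Setting ζ = 0.33: √(3K_p) = 8.7/(2·0.33) = 13.18, so K_p = 173.8/3 = 57.9.

K_p = 57.9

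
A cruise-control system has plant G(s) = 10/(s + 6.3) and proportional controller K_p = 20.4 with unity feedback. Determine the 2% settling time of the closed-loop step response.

T_s ≈ 0.019 s

Closed-loop transfer function: T(s) = K_p·G(s)/(1 + K_p·G(s)) = 204/(s + 6.3 + 204) = 204/(s + 210.3).
Time constant τ = 1/210.3 = 0.004755 s, so the 2% settling time is about 4τ = 0.019 s.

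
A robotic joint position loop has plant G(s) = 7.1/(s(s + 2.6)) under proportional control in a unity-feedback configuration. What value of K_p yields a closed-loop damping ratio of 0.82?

K_p = 0.354

Closed-loop characteristic equation: s² + 2.6s + K_p·7.1 = 0.
So ω_n = √(7.1K_p) and 2ζω_n = 2.6, giving ζ = 2.6/(2√(7.1K_p)).
Setting ζ = 0.82: √(7.1K_p) = 2.6/(2·0.82) = 1.585, so K_p = 2.513/7.1 = 0.354.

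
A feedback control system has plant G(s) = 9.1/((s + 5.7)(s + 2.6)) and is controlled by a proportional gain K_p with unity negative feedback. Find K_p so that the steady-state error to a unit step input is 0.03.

K_p = 52.7

Steady-state error for a unit step on this type-0 loop is 1/(1 + K_p·G(0)).
G(0) = 0.614. Require 1/(1 + K_p·0.614) = 0.03, so 1 + 0.614·K_p = 33.33.
K_p = (33.33 − 1)/0.614 = 52.7.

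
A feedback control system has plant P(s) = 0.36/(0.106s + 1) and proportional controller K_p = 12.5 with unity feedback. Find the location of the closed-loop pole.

Closed loop: T(s) = K_p·P/(1+K_p·P) = 4.5/(0.106s + 1 + 4.5), with pole at s = −(1 + 4.5)/0.106 = −51.89.

s = -51.89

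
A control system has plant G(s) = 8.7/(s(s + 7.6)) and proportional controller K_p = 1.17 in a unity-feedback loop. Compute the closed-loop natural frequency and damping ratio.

With unity feedback the closed-loop characteristic equation is s² + 7.6s + 1.17·8.7 = s² + 7.6s + 10.18 = 0.
So ω_n² = 10.18 ⇒ ω_n = 3.19 rad/s, and ζ = 7.6/(2ω_n) = 1.19.

ω_n = 3.19 rad/s, ζ = 1.19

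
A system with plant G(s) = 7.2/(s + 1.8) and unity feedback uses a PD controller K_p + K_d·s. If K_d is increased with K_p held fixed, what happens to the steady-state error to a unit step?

K_d affects only the transient (the s-coefficient); the DC loop gain, and hence e_ss, depends only on K_p.

unchanged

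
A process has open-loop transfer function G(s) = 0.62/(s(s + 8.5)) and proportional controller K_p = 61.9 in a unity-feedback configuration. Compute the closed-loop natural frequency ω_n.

ω_n = 6.19 rad/s

The closed-loop denominator is s(s+8.5) + 61.9·0.62 = s² + 8.5s + 38.38.
Matching s² + 2ζω_n s + ω_n²: ω_n = √38.38 = 6.195 rad/s and 2ζω_n = 8.5, so ζ = 8.5/(2·6.195) = 0.686.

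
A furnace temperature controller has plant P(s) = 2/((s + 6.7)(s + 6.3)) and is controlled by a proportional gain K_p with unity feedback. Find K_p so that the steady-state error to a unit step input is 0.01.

K_p = 2090

Steady-state error for a unit step on this type-0 loop is 1/(1 + K_p·P(0)).
P(0) = 0.04738. Require 1/(1 + K_p·0.04738) = 0.01, so 1 + 0.04738·K_p = 100.
K_p = (100 − 1)/0.04738 = 2090.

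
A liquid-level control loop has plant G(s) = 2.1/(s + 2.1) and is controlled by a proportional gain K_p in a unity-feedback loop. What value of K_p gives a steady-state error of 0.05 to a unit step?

K_p = 19

Steady-state error for a unit step on this type-0 loop is 1/(1 + K_p·G(0)).
G(0) = 1. Require 1/(1 + K_p·1) = 0.05, so 1 + 1·K_p = 20.
K_p = (20 − 1)/1 = 19.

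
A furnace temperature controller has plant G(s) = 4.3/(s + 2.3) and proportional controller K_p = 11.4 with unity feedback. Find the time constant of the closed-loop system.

Closed-loop transfer function: T(s) = K_p·G(s)/(1 + K_p·G(s)) = 49.02/(s + 2.3 + 49.02) = 49.02/(s + 51.32).
Time constant τ = 1/51.32 = 0.0195 s.

τ = 0.0195 s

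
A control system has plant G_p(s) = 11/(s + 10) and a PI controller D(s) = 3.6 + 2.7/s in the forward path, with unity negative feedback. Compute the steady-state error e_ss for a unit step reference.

The open loop D(s)G_p(s) has a pole at the origin (type 1), so the static position error constant is infinite and e_ss = 1/(1+∞) = 0.

0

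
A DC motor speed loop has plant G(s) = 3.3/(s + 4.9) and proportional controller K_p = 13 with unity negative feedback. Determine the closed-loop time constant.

Closed-loop transfer function: T(s) = K_p·G(s)/(1 + K_p·G(s)) = 42.9/(s + 4.9 + 42.9) = 42.9/(s + 47.8).
Time constant τ = 1/47.8 = 0.0209 s.

τ = 0.0209 s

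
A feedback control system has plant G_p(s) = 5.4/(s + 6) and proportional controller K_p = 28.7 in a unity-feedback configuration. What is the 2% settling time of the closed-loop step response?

Closed-loop transfer function: T(s) = K_p·G_p(s)/(1 + K_p·G_p(s)) = 155/(s + 6 + 155) = 155/(s + 161).
Time constant τ = 1/161 = 0.006212 s, so the 2% settling time is about 4τ = 0.0248 s.

T_s ≈ 0.0248 s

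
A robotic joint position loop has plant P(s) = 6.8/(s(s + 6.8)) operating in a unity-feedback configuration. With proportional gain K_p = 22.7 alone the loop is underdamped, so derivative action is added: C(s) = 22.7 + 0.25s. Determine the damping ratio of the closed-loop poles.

ζ = 0.342

Forward path: (22.7 + 0.25s)·6.8/(s(s+6.8)). The closed-loop characteristic equation is s² + (6.8 + 6.8·0.25)s + 6.8·22.7 = 0.
That is s² + 8.5s + 154.4 = 0, so ω_n = 12.42 rad/s and ζ = 8.5/(2·12.42) = 0.3421.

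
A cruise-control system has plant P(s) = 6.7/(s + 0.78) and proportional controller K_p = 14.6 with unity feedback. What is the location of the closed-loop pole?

s = -98.6

Closed-loop transfer function: T(s) = K_p·P(s)/(1 + K_p·P(s)) = 97.82/(s + 0.78 + 97.82) = 97.82/(s + 98.6).
The closed-loop pole is at s = −98.6.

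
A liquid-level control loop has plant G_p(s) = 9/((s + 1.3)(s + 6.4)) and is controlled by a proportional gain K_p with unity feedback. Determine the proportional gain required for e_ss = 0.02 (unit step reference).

K_p = 45.3

For a type-0 loop with proportional control, e_ss = 1/(1 + K_p·G_p(0)).
G_p(0) = 1.082. Require 1/(1 + K_p·1.082) = 0.02, so 1 + 1.082·K_p = 50.
K_p = (50 − 1)/1.082 = 45.3.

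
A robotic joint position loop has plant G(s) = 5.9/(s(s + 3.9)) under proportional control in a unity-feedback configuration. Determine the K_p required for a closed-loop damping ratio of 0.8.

Closed-loop characteristic equation: s² + 3.9s + K_p·5.9 = 0.
So ω_n = √(5.9K_p) and 2ζω_n = 3.9, giving ζ = 3.9/(2√(5.9K_p)).
Setting ζ = 0.8: √(5.9K_p) = 3.9/(2·0.8) = 2.438, so K_p = 5.941/5.9 = 1.01.

K_p = 1.01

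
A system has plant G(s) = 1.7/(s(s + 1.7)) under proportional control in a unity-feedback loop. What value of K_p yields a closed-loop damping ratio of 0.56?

Closed-loop characteristic equation: s² + 1.7s + K_p·1.7 = 0.
So ω_n = √(1.7K_p) and 2ζω_n = 1.7, giving ζ = 1.7/(2√(1.7K_p)).
Setting ζ = 0.56: √(1.7K_p) = 1.7/(2·0.56) = 1.518, so K_p = 2.304/1.7 = 1.36.

K_p = 1.36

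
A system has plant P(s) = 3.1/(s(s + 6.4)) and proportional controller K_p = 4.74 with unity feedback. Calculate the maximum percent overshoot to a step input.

From 1 + K_pP(s) = 0: s² + 6.4s + 14.69 = 0 ⇒ ω_n = 3.833, ζ = 0.8348.
%OS = 100·exp(−πζ/√(1−ζ²)) = 100·exp(−π·0.8348/√0.3031) = 0.854%.

0.854%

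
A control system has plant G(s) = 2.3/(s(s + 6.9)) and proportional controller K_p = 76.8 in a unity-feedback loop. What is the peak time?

Closed-loop characteristic equation: s² + 6.9s + 176.6 = 0, so ω_n = 13.29 rad/s and ζ = 6.9/(2·13.29) = 0.2596.
Damped frequency ω_d = ω_n√(1−ζ²) = 12.84 rad/s, so peak time T_p = π/ω_d = 0.245 s.

T_p = 0.245 s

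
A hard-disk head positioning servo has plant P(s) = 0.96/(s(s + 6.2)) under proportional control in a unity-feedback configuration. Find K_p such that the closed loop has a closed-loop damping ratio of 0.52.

K_p = 37

Closed-loop characteristic equation: s² + 6.2s + K_p·0.96 = 0.
So ω_n = √(0.96K_p) and 2ζω_n = 6.2, giving ζ = 6.2/(2√(0.96K_p)).
Setting ζ = 0.52: √(0.96K_p) = 6.2/(2·0.52) = 5.962, so K_p = 35.54/0.96 = 37.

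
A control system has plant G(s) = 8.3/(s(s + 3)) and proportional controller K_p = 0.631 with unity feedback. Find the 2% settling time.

T_s ≈ 2.67 s

From 1 + K_pG(s) = 0: s² + 3s + 5.237 = 0 ⇒ ω_n = 2.289, ζ = 0.6554.
2% settling time T_s ≈ 4/(ζω_n) = 4/1.5 = 2.67 s.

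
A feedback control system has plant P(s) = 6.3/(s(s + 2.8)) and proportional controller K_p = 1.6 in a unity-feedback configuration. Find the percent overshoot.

21.4%

From 1 + K_pP(s) = 0: s² + 2.8s + 10.08 = 0 ⇒ ω_n = 3.175, ζ = 0.441.
%OS = 100·exp(−πζ/√(1−ζ²)) = 100·exp(−π·0.441/√0.8056) = 21.4%.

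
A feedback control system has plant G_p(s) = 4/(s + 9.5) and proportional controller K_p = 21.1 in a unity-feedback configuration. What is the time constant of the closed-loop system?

Closed-loop transfer function: T(s) = K_p·G_p(s)/(1 + K_p·G_p(s)) = 84.4/(s + 9.5 + 84.4) = 84.4/(s + 93.9).
Time constant τ = 1/93.9 = 0.0106 s.

τ = 0.0106 s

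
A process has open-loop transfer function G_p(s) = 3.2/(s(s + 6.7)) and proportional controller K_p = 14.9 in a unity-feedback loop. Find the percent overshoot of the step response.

17.5%

Closed-loop characteristic equation: s² + 6.7s + 47.68 = 0, so ω_n = 6.905 rad/s and ζ = 6.7/(2·6.905) = 0.4852.
%OS = 100·exp(−πζ/√(1−ζ²)) = 100·exp(−π·0.4852/√0.7646) = 17.5%.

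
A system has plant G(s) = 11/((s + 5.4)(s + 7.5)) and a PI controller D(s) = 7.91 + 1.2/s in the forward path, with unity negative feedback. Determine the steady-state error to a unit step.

0

The open loop D(s)G(s) has a pole at the origin (type 1), so the static position error constant is infinite and e_ss = 1/(1+∞) = 0.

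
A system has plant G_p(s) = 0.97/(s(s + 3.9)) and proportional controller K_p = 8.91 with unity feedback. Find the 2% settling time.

The closed-loop denominator s² + 3.9s + 8.643 gives ω_n = √8.643 = 2.94 and ζ = 3.9/(2ω_n) = 0.6633.
2% settling time T_s ≈ 4/(ζω_n) = 4/1.95 = 2.05 s.

T_s ≈ 2.05 s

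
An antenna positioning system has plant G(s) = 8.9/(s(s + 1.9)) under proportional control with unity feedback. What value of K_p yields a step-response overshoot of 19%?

K_p = 0.464

From %OS = 100·exp(−πζ/√(1−ζ²)) = 19%, ζ = −ln(0.19)/√(π²+ln²(0.19)) = 0.4673.
Characteristic equation s² + 1.9s + 8.9K_p = 0 gives ζ = 1.9/(2√(8.9K_p)).
Setting ζ = 0.4673: √(8.9K_p) = 1.9/(2·0.4673) = 2.033, so K_p = 4.132/8.9 = 0.464.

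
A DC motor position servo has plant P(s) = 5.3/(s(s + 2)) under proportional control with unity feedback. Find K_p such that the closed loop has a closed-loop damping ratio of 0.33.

K_p = 1.73

Closed-loop characteristic equation: s² + 2s + K_p·5.3 = 0.
So ω_n = √(5.3K_p) and 2ζω_n = 2, giving ζ = 2/(2√(5.3K_p)).
Setting ζ = 0.33: √(5.3K_p) = 2/(2·0.33) = 3.03, so K_p = 9.183/5.3 = 1.73.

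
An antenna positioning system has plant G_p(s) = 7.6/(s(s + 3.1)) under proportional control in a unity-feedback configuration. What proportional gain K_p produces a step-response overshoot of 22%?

From %OS = 100·exp(−πζ/√(1−ζ²)) = 22%, ζ = −ln(0.22)/√(π²+ln²(0.22)) = 0.4342.
Characteristic equation s² + 3.1s + 7.6K_p = 0 gives ζ = 3.1/(2√(7.6K_p)).
Setting ζ = 0.4342: √(7.6K_p) = 3.1/(2·0.4342) = 3.57, so K_p = 12.75/7.6 = 1.68.

K_p = 1.68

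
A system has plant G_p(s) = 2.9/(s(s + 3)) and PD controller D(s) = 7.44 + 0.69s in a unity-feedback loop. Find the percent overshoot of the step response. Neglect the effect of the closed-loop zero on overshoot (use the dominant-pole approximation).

Forward path: (7.44 + 0.69s)·2.9/(s(s+3)). The closed-loop characteristic equation is s² + (3 + 2.9·0.69)s + 2.9·7.44 = 0.
That is s² + 5.001s + 21.58 = 0, so ω_n = 4.645 rad/s and ζ = 5.001/(2·4.645) = 0.5383.
%OS = 100·exp(−πζ/√(1−ζ²)) = 13.4%.

13.4%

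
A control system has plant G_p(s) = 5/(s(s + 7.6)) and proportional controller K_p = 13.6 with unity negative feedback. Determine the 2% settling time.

The closed-loop denominator s² + 7.6s + 68 gives ω_n = √68 = 8.246 and ζ = 7.6/(2ω_n) = 0.4608.
2% settling time T_s ≈ 4/(ζω_n) = 4/3.8 = 1.05 s.

T_s ≈ 1.05 s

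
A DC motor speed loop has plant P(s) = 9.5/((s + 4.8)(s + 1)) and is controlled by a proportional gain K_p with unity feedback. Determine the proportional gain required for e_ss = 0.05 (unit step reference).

K_p = 9.6

The loop is type 0, so e_ss(step) = 1/(1 + K_pos) with K_pos = K_p·P(0).
P(0) = 1.979. Require 1/(1 + K_p·1.979) = 0.05, so 1 + 1.979·K_p = 20.
K_p = (20 − 1)/1.979 = 9.6.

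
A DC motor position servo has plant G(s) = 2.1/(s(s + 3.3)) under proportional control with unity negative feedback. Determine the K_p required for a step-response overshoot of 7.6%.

From %OS = 100·exp(−πζ/√(1−ζ²)) = 7.6%, ζ = −ln(0.076)/√(π²+ln²(0.076)) = 0.6342.
Characteristic equation s² + 3.3s + 2.1K_p = 0 gives ζ = 3.3/(2√(2.1K_p)).
Setting ζ = 0.6342: √(2.1K_p) = 3.3/(2·0.6342) = 2.602, so K_p = 6.769/2.1 = 3.22.

K_p = 3.22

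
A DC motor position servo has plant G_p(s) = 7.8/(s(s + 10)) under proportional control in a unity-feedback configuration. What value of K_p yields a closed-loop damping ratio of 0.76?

Closed-loop characteristic equation: s² + 10s + K_p·7.8 = 0.
So ω_n = √(7.8K_p) and 2ζω_n = 10, giving ζ = 10/(2√(7.8K_p)).
Setting ζ = 0.76: √(7.8K_p) = 10/(2·0.76) = 6.579, so K_p = 43.28/7.8 = 5.55.

K_p = 5.55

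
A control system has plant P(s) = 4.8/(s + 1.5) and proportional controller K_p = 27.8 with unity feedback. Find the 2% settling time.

Closed-loop transfer function: T(s) = K_p·P(s)/(1 + K_p·P(s)) = 133.4/(s + 1.5 + 133.4) = 133.4/(s + 134.9).
Time constant τ = 1/134.9 = 0.007411 s, so the 2% settling time is about 4τ = 0.0296 s.

T_s ≈ 0.0296 s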